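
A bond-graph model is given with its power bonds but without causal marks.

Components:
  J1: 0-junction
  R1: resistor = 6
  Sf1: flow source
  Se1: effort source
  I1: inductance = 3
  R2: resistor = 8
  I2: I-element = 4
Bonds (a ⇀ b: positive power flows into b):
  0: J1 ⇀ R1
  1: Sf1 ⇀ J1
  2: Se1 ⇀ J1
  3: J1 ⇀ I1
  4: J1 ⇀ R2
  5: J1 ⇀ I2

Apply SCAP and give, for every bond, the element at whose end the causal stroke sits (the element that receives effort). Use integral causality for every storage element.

bond 0 →R1
bond 1 →Sf1
bond 2 →J1
bond 3 →I1
bond 4 →R2
bond 5 →I2

bond 1 stroke at Sf1  (Sf1 fixes flow; stroke at Sf1)
bond 2 stroke at J1  (source Se1 imposes e)
bond 0 stroke at R1  (0-jn J1 has e-setter on 2)
bond 3 stroke at I1  (J1 effort already set via bond 2)
bond 4 stroke at R2  (common-e at J1 fixed by 2)
bond 5 stroke at I2  (common-e at J1 fixed by 2)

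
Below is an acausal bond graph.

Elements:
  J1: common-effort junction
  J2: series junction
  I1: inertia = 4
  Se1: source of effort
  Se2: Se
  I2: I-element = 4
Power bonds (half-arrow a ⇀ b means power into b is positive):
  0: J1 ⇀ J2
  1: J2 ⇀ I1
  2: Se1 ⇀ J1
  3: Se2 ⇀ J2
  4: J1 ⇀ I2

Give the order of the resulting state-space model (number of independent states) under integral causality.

b2 stroke→J1  (source Se1 imposes e)
b3 stroke→J2  (Se2 fixes effort; stroke away)
b0 stroke→J2  (0-jn J1 has e-setter on 2)
b4 stroke→I2  (common-e at J1 fixed by 2)
b1 stroke→I1  (J2 needs exactly one f-in)

2  (I1, I2 all integral)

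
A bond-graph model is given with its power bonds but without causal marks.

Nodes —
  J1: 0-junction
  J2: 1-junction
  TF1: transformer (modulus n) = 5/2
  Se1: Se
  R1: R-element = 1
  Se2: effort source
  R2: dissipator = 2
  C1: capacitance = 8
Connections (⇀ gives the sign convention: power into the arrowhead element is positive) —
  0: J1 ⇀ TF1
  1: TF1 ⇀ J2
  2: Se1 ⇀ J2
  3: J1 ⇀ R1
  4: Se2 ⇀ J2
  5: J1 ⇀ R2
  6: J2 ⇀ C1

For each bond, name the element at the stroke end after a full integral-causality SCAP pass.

b2 |J2  (Se1: effort source, stroke at far end)
b4 |J2  (Se2: effort source, stroke at far end)
b6 |J2  (C1: C, integral causality)
b1 |TF1  (J2 needs exactly one f-in)
b0 |J1  (TF1: transformer flips bond 1)
b3 |R1  (J1 effort already set via bond 0)
b5 |R2  (J1 effort already set via bond 0)

b0 →J1
b1 →TF1
b2 →J2
b3 →R1
b4 →J2
b5 →R2
b6 →J2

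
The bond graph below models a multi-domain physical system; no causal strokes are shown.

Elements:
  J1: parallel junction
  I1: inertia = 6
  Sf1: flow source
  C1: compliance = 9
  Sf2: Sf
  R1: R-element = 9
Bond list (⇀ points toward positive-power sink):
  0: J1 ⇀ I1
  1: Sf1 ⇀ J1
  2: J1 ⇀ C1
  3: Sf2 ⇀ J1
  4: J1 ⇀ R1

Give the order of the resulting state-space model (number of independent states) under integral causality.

β1 stroke→Sf1  (Sf1 (Sf) sets flow on bond)
β3 stroke→Sf2  (Sf2 fixes flow; stroke at Sf2)
β0 stroke→I1  (I1: I, integral causality)
β2 stroke→J1  (C1 integral (e out))
β4 stroke→R1  (common-e at J1 fixed by 2)

2  (C1, I1 all integral)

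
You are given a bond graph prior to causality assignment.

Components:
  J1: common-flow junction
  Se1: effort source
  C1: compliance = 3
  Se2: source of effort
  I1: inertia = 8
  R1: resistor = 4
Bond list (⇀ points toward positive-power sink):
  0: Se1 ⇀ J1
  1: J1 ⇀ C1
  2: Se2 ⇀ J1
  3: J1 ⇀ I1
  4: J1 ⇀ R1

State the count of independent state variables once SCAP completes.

#0 →J1  (Se1 fixes effort; stroke away)
#2 →J1  (source Se2 imposes e)
#1 →J1  (C1 integral (e out))
#3 →I1  (I1 outputs flow p/I1)
#4 →J1  (J1: bond 3 brought flow, rest push out)

2  (C1, I1 all integral)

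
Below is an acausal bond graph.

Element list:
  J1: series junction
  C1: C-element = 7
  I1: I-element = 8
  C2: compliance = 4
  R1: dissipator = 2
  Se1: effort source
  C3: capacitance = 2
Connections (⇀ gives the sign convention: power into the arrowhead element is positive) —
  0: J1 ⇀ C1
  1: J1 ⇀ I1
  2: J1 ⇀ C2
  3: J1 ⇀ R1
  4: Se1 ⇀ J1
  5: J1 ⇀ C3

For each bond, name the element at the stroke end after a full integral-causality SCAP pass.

#0 |J1
#1 |I1
#2 |J1
#3 |J1
#4 |J1
#5 |J1

b4 stroke at J1  (source Se1 imposes e)
b0 stroke at J1  (prefer integral on C1)
b1 stroke at I1  (I1 integral (f out))
b2 stroke at J1  (J1: bond 1 brought flow, rest push out)
b3 stroke at J1  (J1 flow already set via bond 1)
b5 stroke at J1  (1-jn J1 has f-setter on 1)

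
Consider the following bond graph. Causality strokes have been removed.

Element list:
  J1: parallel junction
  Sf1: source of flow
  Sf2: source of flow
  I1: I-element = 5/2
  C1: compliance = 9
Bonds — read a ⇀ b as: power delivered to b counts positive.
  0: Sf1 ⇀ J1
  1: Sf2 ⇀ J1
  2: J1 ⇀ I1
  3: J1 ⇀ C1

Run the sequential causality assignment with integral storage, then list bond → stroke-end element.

#0 |Sf1  (Sf1: flow source, stroke at near end)
#1 |Sf2  (Sf2 fixes flow; stroke at Sf2)
#2 |I1  (prefer integral on I1)
#3 |J1  (only one effort-in slot at J1)

b0 →Sf1
b1 →Sf2
b2 →I1
b3 →J1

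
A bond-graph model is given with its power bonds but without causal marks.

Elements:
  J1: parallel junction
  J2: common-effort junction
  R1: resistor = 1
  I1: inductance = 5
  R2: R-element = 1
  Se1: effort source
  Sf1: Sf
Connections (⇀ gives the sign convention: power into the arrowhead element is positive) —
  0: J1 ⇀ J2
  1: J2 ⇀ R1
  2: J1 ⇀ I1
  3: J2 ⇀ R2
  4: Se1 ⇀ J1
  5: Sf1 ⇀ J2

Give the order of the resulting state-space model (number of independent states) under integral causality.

1  (I1 all integral)

#4 stroke→J1  (source Se1 imposes e)
#5 stroke→Sf1  (Sf1 (Sf) sets flow on bond)
#0 stroke→J2  (common-e at J1 fixed by 4)
#2 stroke→I1  (J1 effort already set via bond 4)
#1 stroke→R1  (J2: bond 0 brought effort, rest push out)
#3 stroke→R2  (J2 effort already set via bond 0)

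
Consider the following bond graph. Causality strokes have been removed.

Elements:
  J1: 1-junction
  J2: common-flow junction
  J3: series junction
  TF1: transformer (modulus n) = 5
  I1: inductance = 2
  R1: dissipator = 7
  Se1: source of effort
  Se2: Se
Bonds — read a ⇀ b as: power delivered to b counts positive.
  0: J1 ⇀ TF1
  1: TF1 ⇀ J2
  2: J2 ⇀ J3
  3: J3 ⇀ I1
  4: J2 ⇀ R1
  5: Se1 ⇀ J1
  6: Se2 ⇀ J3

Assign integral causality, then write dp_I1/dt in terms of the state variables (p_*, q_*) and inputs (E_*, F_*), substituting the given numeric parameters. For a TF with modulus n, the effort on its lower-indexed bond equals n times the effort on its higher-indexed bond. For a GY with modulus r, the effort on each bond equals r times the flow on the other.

b5 stroke→J1  (Se1 (Se) sets effort on bond)
b6 stroke→J3  (Se2 fixes effort; stroke away)
b0 stroke→TF1  (closing 1-jn rule on J1)
b1 stroke→J2  (through TF1, causality passes straight; one stroke at TF1)
b3 stroke→I1  (I1: I, integral causality)
b2 stroke→J3  (1-jn J3 has f-setter on 3)
b4 stroke→J2  (J2: bond 2 brought flow, rest push out)

dp_I1/dt = E_Se1/5 + E_Se2 - 7*p_I1/2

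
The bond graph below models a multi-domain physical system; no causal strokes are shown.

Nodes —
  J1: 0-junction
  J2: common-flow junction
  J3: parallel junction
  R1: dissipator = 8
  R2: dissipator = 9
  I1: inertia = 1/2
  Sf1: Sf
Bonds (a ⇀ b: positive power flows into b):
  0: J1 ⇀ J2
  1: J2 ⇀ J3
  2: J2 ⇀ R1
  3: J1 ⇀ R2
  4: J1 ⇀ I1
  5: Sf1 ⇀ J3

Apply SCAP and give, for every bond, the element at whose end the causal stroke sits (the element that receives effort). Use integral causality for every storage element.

β5 →Sf1  (source Sf1 imposes f)
β1 →J3  (closing 0-jn rule on J3)
β0 →J2  (common-f at J2 fixed by 1)
β2 →J2  (common-f at J2 fixed by 1)
β4 →I1  (I1 outputs flow p/I1)
β3 →J1  (only one effort-in slot at J1)

β0 →J2
β1 →J3
β2 →J2
β3 →J1
β4 →I1
β5 →Sf1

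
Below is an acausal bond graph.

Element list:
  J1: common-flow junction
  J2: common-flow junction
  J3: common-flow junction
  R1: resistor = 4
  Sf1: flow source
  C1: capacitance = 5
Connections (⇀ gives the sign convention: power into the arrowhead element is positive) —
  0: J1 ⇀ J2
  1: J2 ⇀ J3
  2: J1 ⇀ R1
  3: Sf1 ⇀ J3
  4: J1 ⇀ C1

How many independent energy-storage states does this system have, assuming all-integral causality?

1  (C1 all integral)

#3 stroke at Sf1  (Sf1 fixes flow; stroke at Sf1)
#1 stroke at J3  (J3 flow already set via bond 3)
#0 stroke at J2  (J2: bond 1 brought flow, rest push out)
#2 stroke at J1  (1-jn J1 has f-setter on 0)
#4 stroke at J1  (J1 flow already set via bond 0)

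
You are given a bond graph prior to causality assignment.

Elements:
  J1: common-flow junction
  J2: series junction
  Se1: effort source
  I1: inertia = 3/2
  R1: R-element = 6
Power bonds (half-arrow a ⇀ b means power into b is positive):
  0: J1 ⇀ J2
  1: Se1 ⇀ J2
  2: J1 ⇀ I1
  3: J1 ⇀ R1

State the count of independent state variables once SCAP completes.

#1 |J2  (source Se1 imposes e)
#0 |J1  (closing 1-jn rule on J2)
#2 |I1  (prefer integral on I1)
#3 |J1  (common-f at J1 fixed by 2)

1  (I1 all integral)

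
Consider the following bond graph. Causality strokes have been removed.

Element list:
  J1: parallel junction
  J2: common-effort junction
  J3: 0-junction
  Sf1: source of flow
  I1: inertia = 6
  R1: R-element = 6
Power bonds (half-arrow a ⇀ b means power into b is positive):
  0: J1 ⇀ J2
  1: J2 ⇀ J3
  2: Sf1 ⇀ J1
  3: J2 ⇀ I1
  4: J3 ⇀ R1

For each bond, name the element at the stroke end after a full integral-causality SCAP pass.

β2 |Sf1  (source Sf1 imposes f)
β0 |J1  (J1: last free bond brings effort in)
β3 |I1  (prefer integral on I1)
β1 |J2  (closing 0-jn rule on J2)
β4 |J3  (J3: last free bond brings effort in)

b0 →J1
b1 →J2
b2 →Sf1
b3 →I1
b4 →J3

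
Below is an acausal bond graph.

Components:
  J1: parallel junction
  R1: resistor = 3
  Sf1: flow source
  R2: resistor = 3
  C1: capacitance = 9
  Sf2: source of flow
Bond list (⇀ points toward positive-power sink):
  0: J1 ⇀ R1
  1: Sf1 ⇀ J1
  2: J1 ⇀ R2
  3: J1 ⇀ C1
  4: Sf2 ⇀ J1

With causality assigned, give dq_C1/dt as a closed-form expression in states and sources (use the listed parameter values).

dq_C1/dt = F_Sf1 + F_Sf2 - 2*q_C1/27

β1 stroke at Sf1  (Sf1 fixes flow; stroke at Sf1)
β4 stroke at Sf2  (Sf2: flow source, stroke at near end)
β3 stroke at J1  (C1 outputs effort q/C1)
β0 stroke at R1  (0-jn J1 has e-setter on 3)
β2 stroke at R2  (common-e at J1 fixed by 3)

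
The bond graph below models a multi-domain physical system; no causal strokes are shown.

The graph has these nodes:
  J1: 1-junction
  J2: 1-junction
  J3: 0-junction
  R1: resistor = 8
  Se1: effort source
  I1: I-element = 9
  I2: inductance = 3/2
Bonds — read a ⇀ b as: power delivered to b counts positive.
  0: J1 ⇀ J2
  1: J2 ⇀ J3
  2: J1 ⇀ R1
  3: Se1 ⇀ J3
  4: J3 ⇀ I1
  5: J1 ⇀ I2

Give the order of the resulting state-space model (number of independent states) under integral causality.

bond 3 →J3  (Se1 fixes effort; stroke away)
bond 1 →J2  (J3 effort already set via bond 3)
bond 4 →I1  (0-jn J3 has e-setter on 3)
bond 0 →J1  (only one flow-in slot at J2)
bond 5 →I2  (I2: I, integral causality)
bond 2 →J1  (1-jn J1 has f-setter on 5)

2  (I1, I2 all integral)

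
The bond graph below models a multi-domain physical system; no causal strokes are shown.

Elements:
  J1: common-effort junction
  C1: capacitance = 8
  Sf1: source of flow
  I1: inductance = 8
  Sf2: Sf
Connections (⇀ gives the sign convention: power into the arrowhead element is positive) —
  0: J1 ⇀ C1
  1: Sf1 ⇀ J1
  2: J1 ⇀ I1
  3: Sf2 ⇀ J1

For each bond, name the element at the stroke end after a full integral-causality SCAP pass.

#0 →J1
#1 →Sf1
#2 →I1
#3 →Sf2

bond 1 stroke→Sf1  (Sf1 fixes flow; stroke at Sf1)
bond 3 stroke→Sf2  (Sf2 fixes flow; stroke at Sf2)
bond 0 stroke→J1  (prefer integral on C1)
bond 2 stroke→I1  (J1 effort already set via bond 0)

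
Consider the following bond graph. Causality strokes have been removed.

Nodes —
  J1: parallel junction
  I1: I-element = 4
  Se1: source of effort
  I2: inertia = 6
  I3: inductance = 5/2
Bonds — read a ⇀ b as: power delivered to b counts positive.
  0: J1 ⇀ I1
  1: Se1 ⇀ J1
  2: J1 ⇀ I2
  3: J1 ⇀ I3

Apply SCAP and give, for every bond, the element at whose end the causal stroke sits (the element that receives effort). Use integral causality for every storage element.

β0 |I1
β1 |J1
β2 |I2
β3 |I3

#1 stroke at J1  (Se1 fixes effort; stroke away)
#0 stroke at I1  (0-jn J1 has e-setter on 1)
#2 stroke at I2  (J1: bond 1 brought effort, rest push out)
#3 stroke at I3  (common-e at J1 fixed by 1)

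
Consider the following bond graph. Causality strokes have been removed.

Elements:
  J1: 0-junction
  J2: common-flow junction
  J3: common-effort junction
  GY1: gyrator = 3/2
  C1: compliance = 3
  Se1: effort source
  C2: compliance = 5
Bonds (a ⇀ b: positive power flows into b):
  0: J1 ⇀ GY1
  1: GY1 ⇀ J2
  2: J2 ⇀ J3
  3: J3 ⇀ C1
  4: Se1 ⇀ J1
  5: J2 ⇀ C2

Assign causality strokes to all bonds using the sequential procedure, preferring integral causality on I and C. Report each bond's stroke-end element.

β4 |J1  (Se1 (Se) sets effort on bond)
β0 |GY1  (J1: bond 4 brought effort, rest push out)
β1 |GY1  (GY GY1: same side as bond 0)
β2 |J2  (J2 flow already set via bond 1)
β5 |J2  (common-f at J2 fixed by 1)
β3 |J3  (closing 0-jn rule on J3)

b0 stroke→GY1
b1 stroke→GY1
b2 stroke→J2
b3 stroke→J3
b4 stroke→J1
b5 stroke→J2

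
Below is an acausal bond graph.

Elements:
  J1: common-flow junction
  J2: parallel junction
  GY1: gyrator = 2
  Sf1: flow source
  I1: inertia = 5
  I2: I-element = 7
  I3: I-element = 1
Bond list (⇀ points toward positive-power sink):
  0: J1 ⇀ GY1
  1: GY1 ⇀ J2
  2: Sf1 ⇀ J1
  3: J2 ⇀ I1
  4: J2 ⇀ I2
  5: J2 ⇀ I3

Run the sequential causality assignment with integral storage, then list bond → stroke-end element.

bond 0 →J1
bond 1 →J2
bond 2 →Sf1
bond 3 →I1
bond 4 →I2
bond 5 →I3

#2 stroke at Sf1  (Sf1 fixes flow; stroke at Sf1)
#0 stroke at J1  (common-f at J1 fixed by 2)
#1 stroke at J2  (GY GY1: same side as bond 0)
#3 stroke at I1  (J2: bond 1 brought effort, rest push out)
#4 stroke at I2  (common-e at J2 fixed by 1)
#5 stroke at I3  (0-jn J2 has e-setter on 1)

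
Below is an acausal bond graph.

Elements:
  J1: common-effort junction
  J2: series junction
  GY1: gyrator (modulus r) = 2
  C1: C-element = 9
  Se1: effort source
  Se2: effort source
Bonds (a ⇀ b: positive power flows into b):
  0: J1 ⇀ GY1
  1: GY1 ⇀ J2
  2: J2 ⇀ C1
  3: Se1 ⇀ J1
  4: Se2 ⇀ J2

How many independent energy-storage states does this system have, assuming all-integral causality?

1  (C1 all integral)

b3 stroke→J1  (Se1: effort source, stroke at far end)
b4 stroke→J2  (source Se2 imposes e)
b0 stroke→GY1  (J1: bond 3 brought effort, rest push out)
b1 stroke→GY1  (through GY1, causality inverts; strokes same side of GY1)
b2 stroke→J2  (J2 flow already set via bond 1)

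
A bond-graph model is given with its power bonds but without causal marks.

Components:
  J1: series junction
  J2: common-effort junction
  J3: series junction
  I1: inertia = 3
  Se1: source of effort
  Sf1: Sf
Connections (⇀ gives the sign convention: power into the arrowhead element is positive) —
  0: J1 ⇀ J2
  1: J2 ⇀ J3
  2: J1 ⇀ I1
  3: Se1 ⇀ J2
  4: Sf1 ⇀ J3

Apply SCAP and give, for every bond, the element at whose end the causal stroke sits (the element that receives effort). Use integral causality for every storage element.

#0 stroke→J1
#1 stroke→J3
#2 stroke→I1
#3 stroke→J2
#4 stroke→Sf1

#3 |J2  (Se1: effort source, stroke at far end)
#4 |Sf1  (Sf1: flow source, stroke at near end)
#0 |J1  (J2: bond 3 brought effort, rest push out)
#1 |J3  (J2 effort already set via bond 3)
#2 |I1  (J1 needs exactly one f-in)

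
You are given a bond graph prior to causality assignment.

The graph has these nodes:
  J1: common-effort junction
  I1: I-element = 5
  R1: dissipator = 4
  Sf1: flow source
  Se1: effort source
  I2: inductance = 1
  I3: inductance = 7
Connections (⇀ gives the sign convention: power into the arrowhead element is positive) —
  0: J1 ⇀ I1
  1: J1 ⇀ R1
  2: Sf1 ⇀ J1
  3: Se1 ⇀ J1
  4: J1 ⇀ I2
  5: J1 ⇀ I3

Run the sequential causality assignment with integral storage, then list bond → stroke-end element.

b2 stroke→Sf1  (Sf1: flow source, stroke at near end)
b3 stroke→J1  (source Se1 imposes e)
b0 stroke→I1  (common-e at J1 fixed by 3)
b1 stroke→R1  (J1 effort already set via bond 3)
b4 stroke→I2  (J1: bond 3 brought effort, rest push out)
b5 stroke→I3  (0-jn J1 has e-setter on 3)

bond 0 →I1
bond 1 →R1
bond 2 →Sf1
bond 3 →J1
bond 4 →I2
bond 5 →I3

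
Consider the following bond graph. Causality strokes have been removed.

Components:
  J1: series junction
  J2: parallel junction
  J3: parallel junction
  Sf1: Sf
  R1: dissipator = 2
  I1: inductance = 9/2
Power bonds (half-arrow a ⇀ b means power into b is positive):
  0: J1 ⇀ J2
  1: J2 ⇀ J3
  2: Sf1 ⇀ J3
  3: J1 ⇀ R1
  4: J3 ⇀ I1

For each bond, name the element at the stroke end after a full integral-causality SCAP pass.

b0 stroke at J2
b1 stroke at J3
b2 stroke at Sf1
b3 stroke at J1
b4 stroke at I1

β2 stroke→Sf1  (Sf1 fixes flow; stroke at Sf1)
β4 stroke→I1  (I1 integral (f out))
β1 stroke→J3  (closing 0-jn rule on J3)
β0 stroke→J2  (closing 0-jn rule on J2)
β3 stroke→J1  (common-f at J1 fixed by 0)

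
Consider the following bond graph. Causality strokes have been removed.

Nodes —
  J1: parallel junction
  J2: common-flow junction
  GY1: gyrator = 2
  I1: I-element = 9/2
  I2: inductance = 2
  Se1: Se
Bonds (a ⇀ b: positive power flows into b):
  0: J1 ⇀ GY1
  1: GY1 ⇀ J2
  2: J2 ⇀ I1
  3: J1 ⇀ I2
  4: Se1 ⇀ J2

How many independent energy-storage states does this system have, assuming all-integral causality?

2  (I1, I2 all integral)

#4 |J2  (Se1 (Se) sets effort on bond)
#2 |I1  (I1 outputs flow p/I1)
#1 |J2  (1-jn J2 has f-setter on 2)
#0 |J1  (GY1: gyrator matches bond 1)
#3 |I2  (J1 effort already set via bond 0)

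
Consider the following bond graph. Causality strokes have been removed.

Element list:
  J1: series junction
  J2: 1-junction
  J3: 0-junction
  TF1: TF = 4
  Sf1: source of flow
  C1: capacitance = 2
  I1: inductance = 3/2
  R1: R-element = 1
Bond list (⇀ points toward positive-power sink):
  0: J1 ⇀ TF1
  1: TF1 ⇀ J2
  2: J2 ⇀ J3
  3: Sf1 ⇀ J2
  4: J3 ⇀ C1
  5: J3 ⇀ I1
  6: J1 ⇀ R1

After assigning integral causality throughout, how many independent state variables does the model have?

2  (C1, I1 all integral)

#3 stroke→Sf1  (Sf1 fixes flow; stroke at Sf1)
#1 stroke→J2  (1-jn J2 has f-setter on 3)
#2 stroke→J2  (common-f at J2 fixed by 3)
#0 stroke→TF1  (TF1: transformer flips bond 1)
#6 stroke→J1  (J1: bond 0 brought flow, rest push out)
#4 stroke→J3  (prefer integral on C1)
#5 stroke→I1  (J3: bond 4 brought effort, rest push out)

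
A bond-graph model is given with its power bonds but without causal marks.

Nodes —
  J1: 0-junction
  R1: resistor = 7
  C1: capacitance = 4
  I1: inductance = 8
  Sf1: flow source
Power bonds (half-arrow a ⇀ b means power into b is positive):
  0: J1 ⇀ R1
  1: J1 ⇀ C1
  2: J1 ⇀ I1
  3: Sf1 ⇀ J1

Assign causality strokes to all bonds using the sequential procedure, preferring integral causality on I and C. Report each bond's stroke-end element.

b3 stroke→Sf1  (Sf1 (Sf) sets flow on bond)
b1 stroke→J1  (prefer integral on C1)
b0 stroke→R1  (J1 effort already set via bond 1)
b2 stroke→I1  (0-jn J1 has e-setter on 1)

#0 →R1
#1 →J1
#2 →I1
#3 →Sf1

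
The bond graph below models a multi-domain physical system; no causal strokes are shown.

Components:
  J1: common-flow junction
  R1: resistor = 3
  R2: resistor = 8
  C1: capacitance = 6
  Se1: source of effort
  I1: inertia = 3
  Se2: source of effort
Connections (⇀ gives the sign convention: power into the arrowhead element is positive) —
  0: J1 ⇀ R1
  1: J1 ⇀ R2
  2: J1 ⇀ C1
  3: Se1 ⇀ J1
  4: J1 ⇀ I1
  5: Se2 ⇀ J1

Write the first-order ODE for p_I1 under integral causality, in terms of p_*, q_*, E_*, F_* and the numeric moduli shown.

bond 3 stroke→J1  (Se1 (Se) sets effort on bond)
bond 5 stroke→J1  (Se2: effort source, stroke at far end)
bond 2 stroke→J1  (C1: C, integral causality)
bond 4 stroke→I1  (prefer integral on I1)
bond 0 stroke→J1  (common-f at J1 fixed by 4)
bond 1 stroke→J1  (common-f at J1 fixed by 4)

dp_I1/dt = E_Se1 + E_Se2 - 11*p_I1/3 - q_C1/6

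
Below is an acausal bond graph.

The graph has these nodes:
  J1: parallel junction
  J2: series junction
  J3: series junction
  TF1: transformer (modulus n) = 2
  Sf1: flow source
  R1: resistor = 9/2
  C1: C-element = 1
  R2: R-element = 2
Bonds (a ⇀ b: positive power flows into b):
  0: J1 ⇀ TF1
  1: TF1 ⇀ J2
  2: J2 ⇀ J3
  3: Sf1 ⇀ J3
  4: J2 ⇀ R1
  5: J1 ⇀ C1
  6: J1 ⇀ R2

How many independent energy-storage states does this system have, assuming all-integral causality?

1  (C1 all integral)

#3 stroke at Sf1  (source Sf1 imposes f)
#2 stroke at J3  (common-f at J3 fixed by 3)
#1 stroke at J2  (J2: bond 2 brought flow, rest push out)
#4 stroke at J2  (J2 flow already set via bond 2)
#0 stroke at TF1  (TF TF1: opposite of bond 1)
#5 stroke at J1  (C1 integral (e out))
#6 stroke at R2  (common-e at J1 fixed by 5)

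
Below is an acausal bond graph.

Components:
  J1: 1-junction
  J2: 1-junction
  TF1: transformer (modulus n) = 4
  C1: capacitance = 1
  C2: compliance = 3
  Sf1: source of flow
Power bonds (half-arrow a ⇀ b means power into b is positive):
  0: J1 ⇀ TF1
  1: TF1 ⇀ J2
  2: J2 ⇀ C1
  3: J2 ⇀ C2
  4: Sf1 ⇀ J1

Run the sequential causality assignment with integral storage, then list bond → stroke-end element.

b4 →Sf1  (Sf1 (Sf) sets flow on bond)
b0 →J1  (1-jn J1 has f-setter on 4)
b1 →TF1  (TF1 one-in-one-out from 0)
b2 →J2  (J2: bond 1 brought flow, rest push out)
b3 →J2  (J2 flow already set via bond 1)

bond 0 →J1
bond 1 →TF1
bond 2 →J2
bond 3 →J2
bond 4 →Sf1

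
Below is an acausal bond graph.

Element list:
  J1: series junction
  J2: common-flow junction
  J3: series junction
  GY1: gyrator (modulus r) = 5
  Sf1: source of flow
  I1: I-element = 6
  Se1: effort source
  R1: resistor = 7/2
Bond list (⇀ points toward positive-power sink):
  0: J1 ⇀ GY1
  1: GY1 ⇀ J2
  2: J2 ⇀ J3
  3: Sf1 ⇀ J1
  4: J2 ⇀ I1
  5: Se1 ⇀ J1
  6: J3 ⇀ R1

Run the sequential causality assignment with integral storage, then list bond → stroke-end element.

#0 stroke→J1
#1 stroke→J2
#2 stroke→J2
#3 stroke→Sf1
#4 stroke→I1
#5 stroke→J1
#6 stroke→J3

bond 3 stroke→Sf1  (Sf1 (Sf) sets flow on bond)
bond 5 stroke→J1  (Se1 fixes effort; stroke away)
bond 0 stroke→J1  (J1 flow already set via bond 3)
bond 1 stroke→J2  (GY GY1: same side as bond 0)
bond 4 stroke→I1  (I1: I, integral causality)
bond 2 stroke→J2  (J2 flow already set via bond 4)
bond 6 stroke→J3  (common-f at J3 fixed by 2)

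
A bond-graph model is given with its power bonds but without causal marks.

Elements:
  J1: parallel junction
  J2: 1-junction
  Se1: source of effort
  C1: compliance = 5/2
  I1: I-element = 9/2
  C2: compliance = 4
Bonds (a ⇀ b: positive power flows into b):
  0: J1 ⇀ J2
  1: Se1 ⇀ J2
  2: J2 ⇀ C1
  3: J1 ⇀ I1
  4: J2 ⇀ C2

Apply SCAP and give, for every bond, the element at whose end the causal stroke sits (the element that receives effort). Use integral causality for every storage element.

β1 →J2  (source Se1 imposes e)
β2 →J2  (C1 outputs effort q/C1)
β3 →I1  (prefer integral on I1)
β0 →J1  (J1 needs exactly one e-in)
β4 →J2  (1-jn J2 has f-setter on 0)

bond 0 stroke→J1
bond 1 stroke→J2
bond 2 stroke→J2
bond 3 stroke→I1
bond 4 stroke→J2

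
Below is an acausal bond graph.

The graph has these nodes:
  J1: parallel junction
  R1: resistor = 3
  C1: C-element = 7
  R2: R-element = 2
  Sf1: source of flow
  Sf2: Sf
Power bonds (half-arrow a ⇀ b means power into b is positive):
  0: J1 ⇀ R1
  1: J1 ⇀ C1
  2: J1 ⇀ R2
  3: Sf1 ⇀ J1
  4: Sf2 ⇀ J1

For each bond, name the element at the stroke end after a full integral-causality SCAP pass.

bond 0 |R1
bond 1 |J1
bond 2 |R2
bond 3 |Sf1
bond 4 |Sf2

#3 →Sf1  (Sf1 fixes flow; stroke at Sf1)
#4 →Sf2  (Sf2 (Sf) sets flow on bond)
#1 →J1  (C1 integral (e out))
#0 →R1  (0-jn J1 has e-setter on 1)
#2 →R2  (0-jn J1 has e-setter on 1)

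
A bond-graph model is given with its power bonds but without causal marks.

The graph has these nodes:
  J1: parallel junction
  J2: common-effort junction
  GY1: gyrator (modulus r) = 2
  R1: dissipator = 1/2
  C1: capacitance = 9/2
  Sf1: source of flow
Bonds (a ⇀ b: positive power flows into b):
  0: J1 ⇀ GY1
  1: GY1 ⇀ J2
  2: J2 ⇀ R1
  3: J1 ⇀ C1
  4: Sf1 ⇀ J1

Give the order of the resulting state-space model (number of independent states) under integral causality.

1  (C1 all integral)

#4 stroke at Sf1  (Sf1 fixes flow; stroke at Sf1)
#3 stroke at J1  (C1 outputs effort q/C1)
#0 stroke at GY1  (J1: bond 3 brought effort, rest push out)
#1 stroke at GY1  (GY1 both-in/both-out from 0)
#2 stroke at J2  (only one effort-in slot at J2)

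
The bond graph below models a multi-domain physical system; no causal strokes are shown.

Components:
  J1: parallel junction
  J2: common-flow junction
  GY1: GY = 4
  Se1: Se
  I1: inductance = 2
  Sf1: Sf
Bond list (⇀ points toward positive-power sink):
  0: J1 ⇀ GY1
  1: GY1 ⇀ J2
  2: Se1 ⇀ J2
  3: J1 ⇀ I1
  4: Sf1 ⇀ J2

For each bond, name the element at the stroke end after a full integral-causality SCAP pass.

b0 stroke→J1
b1 stroke→J2
b2 stroke→J2
b3 stroke→I1
b4 stroke→Sf1

β2 stroke at J2  (Se1 fixes effort; stroke away)
β4 stroke at Sf1  (Sf1 (Sf) sets flow on bond)
β1 stroke at J2  (J2 flow already set via bond 4)
β0 stroke at J1  (GY GY1: same side as bond 1)
β3 stroke at I1  (J1: bond 0 brought effort, rest push out)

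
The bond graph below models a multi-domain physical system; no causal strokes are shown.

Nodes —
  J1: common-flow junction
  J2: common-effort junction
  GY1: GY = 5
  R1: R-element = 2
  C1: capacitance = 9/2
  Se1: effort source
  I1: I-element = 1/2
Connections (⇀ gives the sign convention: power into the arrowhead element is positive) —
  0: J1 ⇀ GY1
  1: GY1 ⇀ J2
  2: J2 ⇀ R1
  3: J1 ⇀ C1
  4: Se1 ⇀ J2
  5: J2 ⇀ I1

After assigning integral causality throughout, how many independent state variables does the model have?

2  (C1, I1 all integral)

#4 →J2  (Se1 fixes effort; stroke away)
#1 →GY1  (J2 effort already set via bond 4)
#2 →R1  (J2: bond 4 brought effort, rest push out)
#5 →I1  (J2: bond 4 brought effort, rest push out)
#0 →GY1  (GY1 both-in/both-out from 1)
#3 →J1  (J1 flow already set via bond 0)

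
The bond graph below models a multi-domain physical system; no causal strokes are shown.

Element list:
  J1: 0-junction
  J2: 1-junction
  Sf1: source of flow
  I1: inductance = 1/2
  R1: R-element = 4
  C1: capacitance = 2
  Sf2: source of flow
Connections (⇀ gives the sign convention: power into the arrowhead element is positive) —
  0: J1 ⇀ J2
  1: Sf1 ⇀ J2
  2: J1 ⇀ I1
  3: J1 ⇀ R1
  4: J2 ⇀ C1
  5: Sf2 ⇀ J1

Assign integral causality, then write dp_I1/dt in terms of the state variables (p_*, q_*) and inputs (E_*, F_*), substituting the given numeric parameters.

dp_I1/dt = -4*F_Sf1 + 4*F_Sf2 - 8*p_I1

#1 →Sf1  (Sf1: flow source, stroke at near end)
#5 →Sf2  (Sf2 fixes flow; stroke at Sf2)
#0 →J2  (J2: bond 1 brought flow, rest push out)
#4 →J2  (1-jn J2 has f-setter on 1)
#2 →I1  (I1 outputs flow p/I1)
#3 →J1  (J1 needs exactly one e-in)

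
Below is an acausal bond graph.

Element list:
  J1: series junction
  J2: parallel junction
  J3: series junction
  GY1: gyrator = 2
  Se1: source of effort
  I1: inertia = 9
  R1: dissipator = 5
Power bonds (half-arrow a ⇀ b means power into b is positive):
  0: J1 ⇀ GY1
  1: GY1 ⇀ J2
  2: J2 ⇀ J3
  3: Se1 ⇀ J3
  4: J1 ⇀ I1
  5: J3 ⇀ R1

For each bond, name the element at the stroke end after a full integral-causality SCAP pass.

bond 0 →J1
bond 1 →J2
bond 2 →J3
bond 3 →J3
bond 4 →I1
bond 5 →R1

bond 3 →J3  (Se1 fixes effort; stroke away)
bond 4 →I1  (I1 outputs flow p/I1)
bond 0 →J1  (1-jn J1 has f-setter on 4)
bond 1 →J2  (GY1: gyrator matches bond 0)
bond 2 →J3  (J2: bond 1 brought effort, rest push out)
bond 5 →R1  (J3 needs exactly one f-in)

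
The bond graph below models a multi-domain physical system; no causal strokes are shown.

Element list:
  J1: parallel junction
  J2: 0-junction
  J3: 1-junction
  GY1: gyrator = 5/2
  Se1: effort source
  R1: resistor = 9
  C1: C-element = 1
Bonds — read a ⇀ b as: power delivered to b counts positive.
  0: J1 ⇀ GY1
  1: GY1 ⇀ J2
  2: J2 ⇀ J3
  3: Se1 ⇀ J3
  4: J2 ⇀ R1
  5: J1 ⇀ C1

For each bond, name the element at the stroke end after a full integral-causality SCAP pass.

b3 |J3  (Se1 (Se) sets effort on bond)
b2 |J2  (only one flow-in slot at J3)
b1 |GY1  (J2: bond 2 brought effort, rest push out)
b4 |R1  (common-e at J2 fixed by 2)
b0 |GY1  (GY GY1: same side as bond 1)
b5 |J1  (closing 0-jn rule on J1)

b0 →GY1
b1 →GY1
b2 →J2
b3 →J3
b4 →R1
b5 →J1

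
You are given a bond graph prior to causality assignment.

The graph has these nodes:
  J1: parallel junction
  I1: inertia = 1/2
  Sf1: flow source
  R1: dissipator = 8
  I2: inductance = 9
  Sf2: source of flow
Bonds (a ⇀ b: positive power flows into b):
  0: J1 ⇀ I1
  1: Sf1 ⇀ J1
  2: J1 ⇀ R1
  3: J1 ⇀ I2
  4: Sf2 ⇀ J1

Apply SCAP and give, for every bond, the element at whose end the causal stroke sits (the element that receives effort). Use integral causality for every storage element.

b0 stroke→I1
b1 stroke→Sf1
b2 stroke→J1
b3 stroke→I2
b4 stroke→Sf2

#1 stroke→Sf1  (Sf1 fixes flow; stroke at Sf1)
#4 stroke→Sf2  (Sf2 (Sf) sets flow on bond)
#0 stroke→I1  (prefer integral on I1)
#3 stroke→I2  (I2 outputs flow p/I2)
#2 stroke→J1  (only one effort-in slot at J1)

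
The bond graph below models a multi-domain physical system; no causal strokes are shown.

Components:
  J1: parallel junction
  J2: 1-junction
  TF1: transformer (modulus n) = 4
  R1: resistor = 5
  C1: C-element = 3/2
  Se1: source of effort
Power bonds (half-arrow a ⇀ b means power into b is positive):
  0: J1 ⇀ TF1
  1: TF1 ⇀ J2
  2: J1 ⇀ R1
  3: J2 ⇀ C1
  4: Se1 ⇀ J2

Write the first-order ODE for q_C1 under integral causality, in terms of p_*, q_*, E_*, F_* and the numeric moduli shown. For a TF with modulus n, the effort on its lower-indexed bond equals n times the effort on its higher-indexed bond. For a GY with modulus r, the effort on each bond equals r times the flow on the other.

dq_C1/dt = 16*E_Se1/5 - 32*q_C1/15

#4 stroke→J2  (Se1: effort source, stroke at far end)
#3 stroke→J2  (C1: C, integral causality)
#1 stroke→TF1  (closing 1-jn rule on J2)
#0 stroke→J1  (TF1 one-in-one-out from 1)
#2 stroke→R1  (J1 effort already set via bond 0)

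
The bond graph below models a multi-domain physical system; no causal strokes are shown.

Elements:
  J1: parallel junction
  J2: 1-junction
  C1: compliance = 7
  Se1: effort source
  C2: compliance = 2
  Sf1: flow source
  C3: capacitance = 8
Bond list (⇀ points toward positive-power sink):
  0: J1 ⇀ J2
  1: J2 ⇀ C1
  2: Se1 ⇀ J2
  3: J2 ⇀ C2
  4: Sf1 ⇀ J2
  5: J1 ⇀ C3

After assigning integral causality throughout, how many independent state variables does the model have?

β2 |J2  (Se1 (Se) sets effort on bond)
β4 |Sf1  (source Sf1 imposes f)
β0 |J2  (J2: bond 4 brought flow, rest push out)
β1 |J2  (J2 flow already set via bond 4)
β3 |J2  (common-f at J2 fixed by 4)
β5 |J1  (closing 0-jn rule on J1)

3  (C1, C2, C3 all integral)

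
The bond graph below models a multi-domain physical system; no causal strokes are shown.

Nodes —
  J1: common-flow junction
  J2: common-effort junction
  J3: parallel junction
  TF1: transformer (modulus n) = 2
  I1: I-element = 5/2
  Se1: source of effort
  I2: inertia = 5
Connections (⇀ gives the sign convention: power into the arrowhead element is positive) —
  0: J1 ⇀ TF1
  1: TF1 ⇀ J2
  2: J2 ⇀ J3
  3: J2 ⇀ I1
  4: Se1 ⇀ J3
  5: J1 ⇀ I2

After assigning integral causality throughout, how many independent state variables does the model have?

2  (I1, I2 all integral)

β4 stroke→J3  (Se1: effort source, stroke at far end)
β2 stroke→J2  (0-jn J3 has e-setter on 4)
β1 stroke→TF1  (J2 effort already set via bond 2)
β3 stroke→I1  (0-jn J2 has e-setter on 2)
β0 stroke→J1  (through TF1, causality passes straight; one stroke at TF1)
β5 stroke→I2  (closing 1-jn rule on J1)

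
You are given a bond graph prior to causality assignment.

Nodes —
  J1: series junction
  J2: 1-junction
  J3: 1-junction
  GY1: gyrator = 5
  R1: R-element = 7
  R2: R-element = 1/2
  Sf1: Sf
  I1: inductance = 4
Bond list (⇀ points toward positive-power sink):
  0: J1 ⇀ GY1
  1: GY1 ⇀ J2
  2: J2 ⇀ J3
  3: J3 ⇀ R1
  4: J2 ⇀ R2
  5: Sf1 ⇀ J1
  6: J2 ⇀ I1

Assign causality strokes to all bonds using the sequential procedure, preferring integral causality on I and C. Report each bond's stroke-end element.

b5 |Sf1  (Sf1: flow source, stroke at near end)
b0 |J1  (J1: bond 5 brought flow, rest push out)
b1 |J2  (through GY1, causality inverts; strokes same side of GY1)
b6 |I1  (I1 outputs flow p/I1)
b2 |J2  (1-jn J2 has f-setter on 6)
b4 |J2  (common-f at J2 fixed by 6)
b3 |J3  (1-jn J3 has f-setter on 2)

bond 0 stroke→J1
bond 1 stroke→J2
bond 2 stroke→J2
bond 3 stroke→J3
bond 4 stroke→J2
bond 5 stroke→Sf1
bond 6 stroke→I1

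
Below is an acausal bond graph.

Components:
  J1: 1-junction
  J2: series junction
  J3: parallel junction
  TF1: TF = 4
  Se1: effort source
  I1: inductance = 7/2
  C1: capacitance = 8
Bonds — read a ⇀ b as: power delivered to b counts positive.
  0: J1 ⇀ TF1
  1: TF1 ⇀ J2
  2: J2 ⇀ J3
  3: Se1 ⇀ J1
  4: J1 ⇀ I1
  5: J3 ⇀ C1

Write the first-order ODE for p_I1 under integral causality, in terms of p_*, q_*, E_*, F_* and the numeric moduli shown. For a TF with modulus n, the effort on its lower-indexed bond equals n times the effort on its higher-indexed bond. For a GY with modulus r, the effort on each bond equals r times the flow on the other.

dp_I1/dt = E_Se1 - q_C1/2

b3 stroke→J1  (Se1 (Se) sets effort on bond)
b4 stroke→I1  (prefer integral on I1)
b0 stroke→J1  (J1: bond 4 brought flow, rest push out)
b1 stroke→TF1  (TF TF1: opposite of bond 0)
b2 stroke→J2  (J2: bond 1 brought flow, rest push out)
b5 stroke→J3  (J3: last free bond brings effort in)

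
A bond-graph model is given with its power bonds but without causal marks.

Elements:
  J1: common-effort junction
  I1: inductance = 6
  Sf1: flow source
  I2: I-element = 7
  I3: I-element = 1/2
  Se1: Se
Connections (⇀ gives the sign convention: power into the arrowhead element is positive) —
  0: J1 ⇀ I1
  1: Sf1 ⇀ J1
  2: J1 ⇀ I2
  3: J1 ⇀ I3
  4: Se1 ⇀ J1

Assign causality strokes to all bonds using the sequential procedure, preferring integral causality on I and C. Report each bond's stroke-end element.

β0 →I1
β1 →Sf1
β2 →I2
β3 →I3
β4 →J1

b1 stroke→Sf1  (Sf1: flow source, stroke at near end)
b4 stroke→J1  (source Se1 imposes e)
b0 stroke→I1  (J1: bond 4 brought effort, rest push out)
b2 stroke→I2  (0-jn J1 has e-setter on 4)
b3 stroke→I3  (J1 effort already set via bond 4)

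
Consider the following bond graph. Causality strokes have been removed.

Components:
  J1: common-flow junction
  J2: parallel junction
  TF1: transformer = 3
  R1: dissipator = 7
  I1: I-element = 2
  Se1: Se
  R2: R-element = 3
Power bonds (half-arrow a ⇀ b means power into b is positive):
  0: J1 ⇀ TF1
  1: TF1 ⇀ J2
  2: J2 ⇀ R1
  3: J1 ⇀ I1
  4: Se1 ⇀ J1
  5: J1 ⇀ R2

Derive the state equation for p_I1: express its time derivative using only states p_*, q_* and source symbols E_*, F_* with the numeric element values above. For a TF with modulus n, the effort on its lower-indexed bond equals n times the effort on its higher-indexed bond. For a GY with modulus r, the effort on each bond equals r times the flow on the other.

dp_I1/dt = E_Se1 - 33*p_I1

b4 |J1  (source Se1 imposes e)
b3 |I1  (I1: I, integral causality)
b0 |J1  (J1 flow already set via bond 3)
b5 |J1  (J1: bond 3 brought flow, rest push out)
b1 |TF1  (TF1: transformer flips bond 0)
b2 |J2  (closing 0-jn rule on J2)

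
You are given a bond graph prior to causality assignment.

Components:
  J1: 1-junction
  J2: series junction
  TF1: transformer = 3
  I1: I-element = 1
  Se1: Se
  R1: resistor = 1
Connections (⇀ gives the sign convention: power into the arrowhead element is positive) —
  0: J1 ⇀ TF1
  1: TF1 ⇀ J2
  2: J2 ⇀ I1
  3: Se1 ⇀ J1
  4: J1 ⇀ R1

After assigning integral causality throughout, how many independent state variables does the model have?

1  (I1 all integral)

b3 stroke→J1  (source Se1 imposes e)
b2 stroke→I1  (I1 outputs flow p/I1)
b1 stroke→J2  (J2 flow already set via bond 2)
b0 stroke→TF1  (TF1 one-in-one-out from 1)
b4 stroke→J1  (J1 flow already set via bond 0)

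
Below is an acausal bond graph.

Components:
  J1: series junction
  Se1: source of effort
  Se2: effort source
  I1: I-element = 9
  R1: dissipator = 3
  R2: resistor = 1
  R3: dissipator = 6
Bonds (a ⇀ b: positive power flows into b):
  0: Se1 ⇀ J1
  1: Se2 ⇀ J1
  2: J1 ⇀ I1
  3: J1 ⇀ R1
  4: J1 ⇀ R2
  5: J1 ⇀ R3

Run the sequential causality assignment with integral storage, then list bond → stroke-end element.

b0 stroke at J1  (Se1 fixes effort; stroke away)
b1 stroke at J1  (source Se2 imposes e)
b2 stroke at I1  (prefer integral on I1)
b3 stroke at J1  (J1 flow already set via bond 2)
b4 stroke at J1  (J1: bond 2 brought flow, rest push out)
b5 stroke at J1  (J1 flow already set via bond 2)

#0 |J1
#1 |J1
#2 |I1
#3 |J1
#4 |J1
#5 |J1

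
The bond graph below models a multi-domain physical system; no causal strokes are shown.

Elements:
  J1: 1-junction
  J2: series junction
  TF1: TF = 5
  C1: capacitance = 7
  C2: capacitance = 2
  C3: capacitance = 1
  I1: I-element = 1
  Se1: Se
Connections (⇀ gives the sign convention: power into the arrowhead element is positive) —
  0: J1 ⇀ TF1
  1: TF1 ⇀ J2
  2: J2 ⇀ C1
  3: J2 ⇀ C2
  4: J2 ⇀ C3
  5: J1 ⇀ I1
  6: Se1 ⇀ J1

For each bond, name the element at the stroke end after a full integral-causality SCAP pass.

b0 →J1
b1 →TF1
b2 →J2
b3 →J2
b4 →J2
b5 →I1
b6 →J1

β6 stroke→J1  (Se1: effort source, stroke at far end)
β2 stroke→J2  (C1 outputs effort q/C1)
β3 stroke→J2  (prefer integral on C2)
β4 stroke→J2  (prefer integral on C3)
β1 stroke→TF1  (J2: last free bond brings flow in)
β0 stroke→J1  (TF TF1: opposite of bond 1)
β5 stroke→I1  (J1: last free bond brings flow in)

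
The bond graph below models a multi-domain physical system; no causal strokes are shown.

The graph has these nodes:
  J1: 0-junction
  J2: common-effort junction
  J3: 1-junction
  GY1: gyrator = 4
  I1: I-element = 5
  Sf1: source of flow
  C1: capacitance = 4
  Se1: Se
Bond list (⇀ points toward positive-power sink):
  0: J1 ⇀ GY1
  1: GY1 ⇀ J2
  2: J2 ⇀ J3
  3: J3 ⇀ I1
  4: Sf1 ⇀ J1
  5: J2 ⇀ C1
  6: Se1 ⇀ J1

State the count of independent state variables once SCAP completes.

b4 stroke→Sf1  (source Sf1 imposes f)
b6 stroke→J1  (Se1 fixes effort; stroke away)
b0 stroke→GY1  (J1 effort already set via bond 6)
b1 stroke→GY1  (GY1: gyrator matches bond 0)
b3 stroke→I1  (I1 outputs flow p/I1)
b2 stroke→J3  (1-jn J3 has f-setter on 3)
b5 stroke→J2  (closing 0-jn rule on J2)

2  (C1, I1 all integral)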